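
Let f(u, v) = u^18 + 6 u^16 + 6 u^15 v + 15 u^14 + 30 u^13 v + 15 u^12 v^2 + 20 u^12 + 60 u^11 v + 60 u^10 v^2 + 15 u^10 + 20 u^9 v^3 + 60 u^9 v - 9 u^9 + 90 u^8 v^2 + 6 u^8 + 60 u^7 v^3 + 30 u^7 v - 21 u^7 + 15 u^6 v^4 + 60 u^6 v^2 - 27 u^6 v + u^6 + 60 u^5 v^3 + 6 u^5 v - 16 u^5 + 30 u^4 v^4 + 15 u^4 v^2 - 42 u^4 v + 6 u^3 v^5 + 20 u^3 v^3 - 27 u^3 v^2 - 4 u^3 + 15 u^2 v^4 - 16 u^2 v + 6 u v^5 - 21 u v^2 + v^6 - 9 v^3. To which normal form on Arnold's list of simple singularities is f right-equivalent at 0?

The Hessian of f at 0 has rank 0. Corank 2; j^3 = -(u + v)*(2*u + 3*v)^2 has shape L^2 M (L != M), so D-series; mu = 7 gives D_7.

D_{7}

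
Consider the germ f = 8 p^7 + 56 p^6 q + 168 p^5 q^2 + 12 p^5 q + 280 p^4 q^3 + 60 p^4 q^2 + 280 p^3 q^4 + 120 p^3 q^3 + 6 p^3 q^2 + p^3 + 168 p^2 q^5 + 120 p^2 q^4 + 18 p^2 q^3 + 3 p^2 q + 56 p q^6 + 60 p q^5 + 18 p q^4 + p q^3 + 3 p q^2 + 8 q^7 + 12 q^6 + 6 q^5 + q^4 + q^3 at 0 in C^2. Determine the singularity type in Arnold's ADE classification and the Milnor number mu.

Type E7, Milnor number mu = 7.

The Hessian of f at 0 is [[0, 0], [0, 0]] with rank 0, so corank 2. A Groebner basis of the Jacobian ideal J(f) in C{p,q} is {p^3 + 3*p^2*q + 6*p^2 + 12*p*q + 6*q^2, -3*p^2 + p*q^2 - 6*p*q - 3*q^2, 3*p^2 + 6*p*q + q^3 + 3*q^2}; counting standard monomials gives mu = 7. Corank 2; j^3 = (p + q)^3 is a perfect cube, so E-series; the 4-jet and mu = 7 give E_7.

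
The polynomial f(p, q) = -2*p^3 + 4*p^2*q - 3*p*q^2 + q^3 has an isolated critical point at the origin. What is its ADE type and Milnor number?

Type D_{4}, Milnor number mu = 4.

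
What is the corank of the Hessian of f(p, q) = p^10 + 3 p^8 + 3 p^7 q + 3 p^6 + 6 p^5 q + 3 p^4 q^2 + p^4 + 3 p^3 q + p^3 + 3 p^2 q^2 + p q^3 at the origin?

2

The Hessian at 0 is [[0, 0], [0, 0]] of rank 0; hence corank 2.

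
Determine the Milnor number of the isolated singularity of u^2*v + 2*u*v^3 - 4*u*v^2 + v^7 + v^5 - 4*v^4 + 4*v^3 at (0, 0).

The Hessian of f at 0 is [[0, 0], [0, 0]] with rank 0, so corank 2. A Groebner basis of the Jacobian ideal J(f) in C{u,v} is {u^2*v^2 + 4*u^2*v + u^2/7 - 83*u*v^2/7 - 58*u*v/7 + 16*v^2, u^3 - 6*u^2*v - u^2/7 + 83*u*v^2/7 + 58*u*v/7 - 16*v^2, u*v + v^3 - 2*v^2}; counting standard monomials gives mu = 8. Corank 2; j^3 = v*(u - 2*v)^2 has shape L^2 M (L != M), so D-series; mu = 8 gives D_8.

8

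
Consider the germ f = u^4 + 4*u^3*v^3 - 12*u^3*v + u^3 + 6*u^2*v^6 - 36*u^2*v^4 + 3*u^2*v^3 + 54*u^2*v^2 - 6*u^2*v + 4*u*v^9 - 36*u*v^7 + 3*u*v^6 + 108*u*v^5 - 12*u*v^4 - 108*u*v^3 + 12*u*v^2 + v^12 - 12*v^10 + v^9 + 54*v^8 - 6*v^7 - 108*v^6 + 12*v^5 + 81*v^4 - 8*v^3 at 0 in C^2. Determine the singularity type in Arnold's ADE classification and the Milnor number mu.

The Hessian of f at 0 has rank 0. Corank 2; j^3 = (u - 2*v)^3 is a perfect cube, so E-series; the 4-jet and mu = 6 give E_6.

Type E_{6}, Milnor number mu = 6.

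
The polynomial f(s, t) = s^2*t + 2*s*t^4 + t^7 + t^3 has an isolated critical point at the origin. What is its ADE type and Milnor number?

Type D_4, Milnor number mu = 4.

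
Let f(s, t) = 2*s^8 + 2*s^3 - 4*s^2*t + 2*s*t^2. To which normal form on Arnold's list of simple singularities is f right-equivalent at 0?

The Hessian of f at 0 has rank 0. Corank 2; j^3 = 2*s*(s - t)^2 has shape L^2 M (L != M), so D-series; mu = 9 gives D_9.

D9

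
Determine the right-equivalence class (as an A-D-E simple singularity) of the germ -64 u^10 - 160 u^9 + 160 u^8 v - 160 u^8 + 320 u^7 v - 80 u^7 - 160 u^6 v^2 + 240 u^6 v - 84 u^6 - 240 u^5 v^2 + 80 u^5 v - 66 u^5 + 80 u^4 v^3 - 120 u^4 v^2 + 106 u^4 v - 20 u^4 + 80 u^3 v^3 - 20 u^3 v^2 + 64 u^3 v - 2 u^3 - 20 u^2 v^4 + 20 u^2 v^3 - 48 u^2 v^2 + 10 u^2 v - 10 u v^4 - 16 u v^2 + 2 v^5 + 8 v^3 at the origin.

D_{6}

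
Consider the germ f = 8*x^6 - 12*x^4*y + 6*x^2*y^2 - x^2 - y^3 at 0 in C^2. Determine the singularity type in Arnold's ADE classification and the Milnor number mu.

Type A2, Milnor number mu = 2.

The Hessian of f at 0 is [[-2, 0], [0, 0]] with rank 1, so corank 1. A Groebner basis of the Jacobian ideal J(f) in C{x,y} is {y^2, x}; counting standard monomials gives mu = 2. Corank 1: A-series; mu = 2 gives A_2.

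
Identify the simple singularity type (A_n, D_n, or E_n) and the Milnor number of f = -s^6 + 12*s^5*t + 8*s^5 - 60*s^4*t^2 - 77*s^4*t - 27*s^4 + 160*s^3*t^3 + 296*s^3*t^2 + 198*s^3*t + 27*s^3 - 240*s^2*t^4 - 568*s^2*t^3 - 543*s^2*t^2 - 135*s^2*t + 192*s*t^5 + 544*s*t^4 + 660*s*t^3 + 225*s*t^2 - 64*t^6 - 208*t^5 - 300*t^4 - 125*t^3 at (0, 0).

Type E_{8}, Milnor number mu = 8.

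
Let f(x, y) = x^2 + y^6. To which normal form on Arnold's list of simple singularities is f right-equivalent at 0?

The Hessian of f at 0 has rank 1. Corank 1: A-series; mu = 5 gives A_5.

A5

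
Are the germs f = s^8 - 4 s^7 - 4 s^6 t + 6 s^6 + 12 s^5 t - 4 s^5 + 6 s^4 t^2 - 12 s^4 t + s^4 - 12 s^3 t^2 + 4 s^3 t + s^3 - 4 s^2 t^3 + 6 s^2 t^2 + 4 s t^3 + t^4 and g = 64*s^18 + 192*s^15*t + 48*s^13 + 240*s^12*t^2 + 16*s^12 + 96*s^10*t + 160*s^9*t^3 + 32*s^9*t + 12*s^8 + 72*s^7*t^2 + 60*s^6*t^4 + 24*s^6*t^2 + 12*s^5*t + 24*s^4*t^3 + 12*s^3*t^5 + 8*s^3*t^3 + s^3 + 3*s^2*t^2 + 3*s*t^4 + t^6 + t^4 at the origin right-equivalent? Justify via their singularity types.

Yes.

The Hessian of f at 0 has rank 0. Corank 2; j^3 = s^3 is a perfect cube, so E-series; the 4-jet and mu = 6 give E_6. The Hessian of g at 0 has rank 0. Corank 2; j^3 = s^3 is a perfect cube, so E-series; the 4-jet and mu = 6 give E_6. Both have type E_6, hence right-equivalent.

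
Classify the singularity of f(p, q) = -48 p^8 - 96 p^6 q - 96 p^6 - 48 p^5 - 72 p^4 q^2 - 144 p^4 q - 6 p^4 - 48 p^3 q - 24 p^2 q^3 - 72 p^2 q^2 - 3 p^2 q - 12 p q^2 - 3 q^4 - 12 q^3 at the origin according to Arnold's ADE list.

The Hessian of f at 0 has rank 0. Corank 2; j^3 = -3*q*(p + 2*q)^2 has shape L^2 M (L != M), so D-series; mu = 5 gives D_5.

D5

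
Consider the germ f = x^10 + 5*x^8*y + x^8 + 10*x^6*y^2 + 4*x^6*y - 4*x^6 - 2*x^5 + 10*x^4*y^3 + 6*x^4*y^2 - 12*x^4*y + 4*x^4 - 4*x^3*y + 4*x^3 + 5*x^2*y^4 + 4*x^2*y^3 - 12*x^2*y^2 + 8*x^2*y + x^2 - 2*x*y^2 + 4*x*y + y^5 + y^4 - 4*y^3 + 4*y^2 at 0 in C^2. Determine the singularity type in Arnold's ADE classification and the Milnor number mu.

The Hessian of f at 0 is [[2, 4], [4, 8]] with rank 1, so corank 1. A Groebner basis of the Jacobian ideal J(f) in C{x,y} is {x/48 + y^3 + 7*y^2/48 + y/24, x^2 + 7*x/12 + y^2/12 + 7*y/6, x*y - 7*x/48 + 47*y^2/48 - 7*y/24}; counting standard monomials gives mu = 4. Corank 1: A-series; mu = 4 gives A_4.

Type A4, Milnor number mu = 4.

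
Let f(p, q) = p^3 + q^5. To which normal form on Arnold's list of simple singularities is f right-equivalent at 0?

The Hessian of f at 0 has rank 0. Corank 2; j^3 = p^3 is a perfect cube, so E-series; the 5-jet and mu = 8 give E_8.

E_8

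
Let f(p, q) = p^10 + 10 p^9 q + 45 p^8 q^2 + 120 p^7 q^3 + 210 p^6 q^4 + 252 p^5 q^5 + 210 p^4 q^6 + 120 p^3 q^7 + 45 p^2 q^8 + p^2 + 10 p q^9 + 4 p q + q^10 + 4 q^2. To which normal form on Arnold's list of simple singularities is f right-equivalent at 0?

A_9

The Hessian of f at 0 has rank 1. Corank 1: A-series; mu = 9 gives A_9.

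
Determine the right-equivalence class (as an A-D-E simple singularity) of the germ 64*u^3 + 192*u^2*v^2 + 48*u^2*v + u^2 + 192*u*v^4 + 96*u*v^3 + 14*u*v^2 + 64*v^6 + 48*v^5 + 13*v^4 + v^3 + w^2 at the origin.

The Hessian of f at 0 has rank 2. Corank 1: A-series; mu = 2 gives A_2.

A_{2}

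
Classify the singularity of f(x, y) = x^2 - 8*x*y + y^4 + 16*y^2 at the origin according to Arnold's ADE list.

The Hessian of f at 0 has rank 1. Corank 1: A-series; mu = 3 gives A_3.

A_{3}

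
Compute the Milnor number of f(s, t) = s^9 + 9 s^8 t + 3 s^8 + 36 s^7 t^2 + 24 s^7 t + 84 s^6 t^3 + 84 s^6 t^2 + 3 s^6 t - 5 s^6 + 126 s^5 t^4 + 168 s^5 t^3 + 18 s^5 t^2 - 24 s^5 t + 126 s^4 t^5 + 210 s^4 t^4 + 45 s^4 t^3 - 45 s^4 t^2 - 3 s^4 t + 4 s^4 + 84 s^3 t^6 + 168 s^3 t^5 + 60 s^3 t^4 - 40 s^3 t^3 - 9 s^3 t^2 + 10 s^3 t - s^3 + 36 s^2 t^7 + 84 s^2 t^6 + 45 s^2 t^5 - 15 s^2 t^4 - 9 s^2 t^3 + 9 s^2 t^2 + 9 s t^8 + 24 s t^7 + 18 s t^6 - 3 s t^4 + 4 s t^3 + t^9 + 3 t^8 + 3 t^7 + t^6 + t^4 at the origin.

6

The Hessian of f at 0 is [[0, 0], [0, 0]] with rank 0, so corank 2. A Groebner basis of the Jacobian ideal J(f) in C{s,t} is {s^3, s^2*t, -s^2/2 + s*t^2, 3*s^2/2 + t^3}; counting standard monomials gives mu = 6. Corank 2; j^3 = -s^3 is a perfect cube, so E-series; the 4-jet and mu = 6 give E_6.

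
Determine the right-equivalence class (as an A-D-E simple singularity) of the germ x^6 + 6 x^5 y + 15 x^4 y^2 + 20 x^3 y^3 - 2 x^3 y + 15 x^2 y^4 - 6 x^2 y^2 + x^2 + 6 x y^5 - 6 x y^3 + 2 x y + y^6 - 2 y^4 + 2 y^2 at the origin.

A_{1}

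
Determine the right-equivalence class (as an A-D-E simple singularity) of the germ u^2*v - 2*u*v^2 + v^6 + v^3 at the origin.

The Hessian of f at 0 has rank 0. Corank 2; j^3 = v*(u - v)^2 has shape L^2 M (L != M), so D-series; mu = 7 gives D_7.

D_{7}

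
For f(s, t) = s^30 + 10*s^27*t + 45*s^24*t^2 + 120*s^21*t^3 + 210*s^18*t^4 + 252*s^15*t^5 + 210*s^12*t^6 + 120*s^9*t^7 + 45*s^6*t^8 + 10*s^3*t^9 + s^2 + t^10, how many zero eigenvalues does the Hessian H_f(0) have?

1

The Hessian at 0 is [[2, 0], [0, 0]] of rank 1; hence corank 1.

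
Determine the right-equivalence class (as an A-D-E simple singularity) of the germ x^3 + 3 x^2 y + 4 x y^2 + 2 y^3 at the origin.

The Hessian of f at 0 has rank 0. Corank 2; j^3 = (x + y)*(x^2 + 2*x*y + 2*y^2) splits into three distinct lines over C (the quadratic factor has nonzero discriminant), so D_4.

D_4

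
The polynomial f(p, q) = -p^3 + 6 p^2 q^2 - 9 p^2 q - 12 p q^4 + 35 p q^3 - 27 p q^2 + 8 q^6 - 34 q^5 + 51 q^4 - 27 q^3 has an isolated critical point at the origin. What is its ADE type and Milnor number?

The Hessian of f at 0 is [[0, 0], [0, 0]] with rank 0, so corank 2. A Groebner basis of the Jacobian ideal J(f) in C{p,q} is {-p^2/4 - 3*p*q/2 + q^4 - q^3/12 - 9*q^2/4, p^3 - 57*p^2/4 - 171*p*q/2 + 89*q^3/4 - 513*q^2/4, p^2*q + 37*p^2/12 + 37*p*q/2 - 287*q^3/36 + 111*q^2/4, -p^2/2 + p*q^2 - 3*p*q + 17*q^3/6 - 9*q^2/2}; counting standard monomials gives mu = 7. Corank 2; j^3 = -(p + 3*q)^3 is a perfect cube, so E-series; the 4-jet and mu = 7 give E_7.

Type E_7, Milnor number mu = 7.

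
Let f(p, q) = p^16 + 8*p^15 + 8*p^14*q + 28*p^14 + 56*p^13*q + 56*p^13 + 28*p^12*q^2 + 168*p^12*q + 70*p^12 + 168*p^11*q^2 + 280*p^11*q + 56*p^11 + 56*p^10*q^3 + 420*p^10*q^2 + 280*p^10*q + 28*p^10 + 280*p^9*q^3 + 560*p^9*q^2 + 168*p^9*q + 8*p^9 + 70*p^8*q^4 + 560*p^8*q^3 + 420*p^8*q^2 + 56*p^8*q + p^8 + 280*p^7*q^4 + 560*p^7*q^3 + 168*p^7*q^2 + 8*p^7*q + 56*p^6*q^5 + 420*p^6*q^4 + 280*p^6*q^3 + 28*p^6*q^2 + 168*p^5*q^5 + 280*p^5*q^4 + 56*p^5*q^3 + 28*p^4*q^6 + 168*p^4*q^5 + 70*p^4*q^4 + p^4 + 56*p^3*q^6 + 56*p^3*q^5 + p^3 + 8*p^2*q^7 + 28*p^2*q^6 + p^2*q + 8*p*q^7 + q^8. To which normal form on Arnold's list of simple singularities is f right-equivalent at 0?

D_9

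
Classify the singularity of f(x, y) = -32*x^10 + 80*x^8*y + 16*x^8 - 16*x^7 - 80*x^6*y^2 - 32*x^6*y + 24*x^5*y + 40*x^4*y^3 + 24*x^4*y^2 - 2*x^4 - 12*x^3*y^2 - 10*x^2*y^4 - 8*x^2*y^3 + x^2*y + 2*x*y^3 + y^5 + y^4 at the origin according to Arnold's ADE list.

D5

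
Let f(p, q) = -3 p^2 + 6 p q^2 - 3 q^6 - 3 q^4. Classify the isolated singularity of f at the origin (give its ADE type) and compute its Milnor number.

Type A5, Milnor number mu = 5.

The Hessian of f at 0 is [[-6, 0], [0, 0]] with rank 1, so corank 1. A Groebner basis of the Jacobian ideal J(f) in C{p,q} is {p^3, p^2*q, -p + q^2}; counting standard monomials gives mu = 5. Corank 1: A-series; mu = 5 gives A_5.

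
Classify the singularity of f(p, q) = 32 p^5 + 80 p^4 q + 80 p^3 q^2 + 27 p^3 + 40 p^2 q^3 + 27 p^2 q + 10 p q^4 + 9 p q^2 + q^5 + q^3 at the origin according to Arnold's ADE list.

E_{8}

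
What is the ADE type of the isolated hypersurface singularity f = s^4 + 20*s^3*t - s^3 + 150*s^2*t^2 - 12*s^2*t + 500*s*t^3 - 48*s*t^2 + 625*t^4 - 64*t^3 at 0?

E6

The Hessian of f at 0 has rank 0. Corank 2; j^3 = -(s + 4*t)^3 is a perfect cube, so E-series; the 4-jet and mu = 6 give E_6.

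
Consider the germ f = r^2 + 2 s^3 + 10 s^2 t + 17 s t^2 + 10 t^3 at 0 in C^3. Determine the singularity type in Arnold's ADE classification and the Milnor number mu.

The Hessian of f at 0 has rank 1. Corank 2; j^3 = (s + 2*t)*(2*s^2 + 6*s*t + 5*t^2) splits into three distinct lines over C (the quadratic factor has nonzero discriminant), so D_4.

Type D_4, Milnor number mu = 4.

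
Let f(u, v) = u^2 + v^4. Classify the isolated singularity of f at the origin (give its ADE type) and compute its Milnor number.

The Hessian of f at 0 has rank 1. Corank 1: A-series; mu = 3 gives A_3.

Type A_3, Milnor number mu = 3.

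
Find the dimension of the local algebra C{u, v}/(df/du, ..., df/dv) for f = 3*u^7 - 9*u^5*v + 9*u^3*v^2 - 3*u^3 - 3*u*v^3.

7

The Hessian of f at 0 is [[0, 0], [0, 0]] with rank 0, so corank 2. A Groebner basis of the Jacobian ideal J(f) in C{u,v} is {u^3, u*v^2, 3*u^2 + v^3}; counting standard monomials gives mu = 7. Corank 2; j^3 = -3*u^3 is a perfect cube, so E-series; the 4-jet and mu = 7 give E_7.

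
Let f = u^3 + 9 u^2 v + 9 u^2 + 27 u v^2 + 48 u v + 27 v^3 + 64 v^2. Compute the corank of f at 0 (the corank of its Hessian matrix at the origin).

The Hessian at 0 is [[18, 48], [48, 128]] of rank 1; hence corank 1.

1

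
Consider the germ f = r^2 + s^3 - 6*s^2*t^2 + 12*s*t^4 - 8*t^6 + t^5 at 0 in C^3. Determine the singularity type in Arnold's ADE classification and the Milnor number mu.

Type E8, Milnor number mu = 8.

The Hessian of f at 0 has rank 1. Corank 2; j^3 = s^3 is a perfect cube, so E-series; the 5-jet and mu = 8 give E_8.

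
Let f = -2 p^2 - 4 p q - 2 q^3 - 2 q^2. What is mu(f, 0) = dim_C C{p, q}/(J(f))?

The Hessian of f at 0 has rank 1. Corank 1: A-series; mu = 2 gives A_2.

2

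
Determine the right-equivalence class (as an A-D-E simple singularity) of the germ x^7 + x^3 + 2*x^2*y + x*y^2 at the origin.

D_{8}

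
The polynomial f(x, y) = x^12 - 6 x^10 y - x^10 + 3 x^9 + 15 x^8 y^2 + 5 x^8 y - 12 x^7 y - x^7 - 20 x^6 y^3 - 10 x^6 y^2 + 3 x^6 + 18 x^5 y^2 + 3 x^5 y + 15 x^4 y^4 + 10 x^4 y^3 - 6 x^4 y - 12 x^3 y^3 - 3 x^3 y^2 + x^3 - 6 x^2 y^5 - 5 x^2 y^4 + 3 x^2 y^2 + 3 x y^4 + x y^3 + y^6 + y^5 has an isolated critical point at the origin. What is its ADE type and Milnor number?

The Hessian of f at 0 has rank 0. Corank 2; j^3 = x^3 is a perfect cube, so E-series; the 4-jet and mu = 7 give E_7.

Type E_7, Milnor number mu = 7.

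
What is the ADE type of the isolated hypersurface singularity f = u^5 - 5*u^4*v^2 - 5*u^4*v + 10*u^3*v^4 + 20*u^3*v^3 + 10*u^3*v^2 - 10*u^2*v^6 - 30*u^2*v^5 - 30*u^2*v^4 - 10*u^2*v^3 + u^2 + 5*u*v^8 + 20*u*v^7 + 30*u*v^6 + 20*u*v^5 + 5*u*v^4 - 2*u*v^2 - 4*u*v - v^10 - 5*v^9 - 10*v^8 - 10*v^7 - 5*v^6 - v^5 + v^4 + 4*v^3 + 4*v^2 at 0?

The Hessian of f at 0 has rank 1. Corank 1: A-series; mu = 4 gives A_4.

A4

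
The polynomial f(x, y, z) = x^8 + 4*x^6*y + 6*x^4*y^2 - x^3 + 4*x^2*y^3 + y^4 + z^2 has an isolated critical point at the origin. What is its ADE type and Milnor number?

The Hessian of f at 0 has rank 1. Corank 2; j^3 = -x^3 is a perfect cube, so E-series; the 4-jet and mu = 6 give E_6.

Type E_6, Milnor number mu = 6.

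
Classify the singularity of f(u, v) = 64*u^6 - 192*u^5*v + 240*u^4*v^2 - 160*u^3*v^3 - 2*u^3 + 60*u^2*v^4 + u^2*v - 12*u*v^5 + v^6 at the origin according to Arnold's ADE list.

D_7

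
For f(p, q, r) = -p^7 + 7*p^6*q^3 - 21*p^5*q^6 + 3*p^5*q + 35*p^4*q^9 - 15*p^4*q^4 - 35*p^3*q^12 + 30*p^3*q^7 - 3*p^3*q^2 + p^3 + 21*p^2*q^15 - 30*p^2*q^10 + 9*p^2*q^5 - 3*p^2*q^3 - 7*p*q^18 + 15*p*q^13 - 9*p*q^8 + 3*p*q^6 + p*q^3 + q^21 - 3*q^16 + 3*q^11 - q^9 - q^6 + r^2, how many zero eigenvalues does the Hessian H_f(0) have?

Hessian at 0 has rank 1.

2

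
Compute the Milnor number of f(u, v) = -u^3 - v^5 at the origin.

8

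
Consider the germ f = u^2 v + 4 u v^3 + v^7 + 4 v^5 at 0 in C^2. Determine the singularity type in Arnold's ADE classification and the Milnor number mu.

Type D8, Milnor number mu = 8.

The Hessian of f at 0 is [[0, 0], [0, 0]] with rank 0, so corank 2. A Groebner basis of the Jacobian ideal J(f) in C{u,v} is {u^2*v^2 + 4*u^2/7 + 8*u*v^2/7, u^3 - 8*u^2/7 - 16*u*v^2/7, u*v/2 + v^3}; counting standard monomials gives mu = 8. Corank 2; j^3 = u^2*v has shape L^2 M (L != M), so D-series; mu = 8 gives D_8.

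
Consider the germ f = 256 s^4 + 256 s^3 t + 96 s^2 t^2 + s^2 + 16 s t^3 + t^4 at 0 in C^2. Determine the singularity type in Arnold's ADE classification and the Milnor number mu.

Type A_{3}, Milnor number mu = 3.

The Hessian of f at 0 is [[2, 0], [0, 0]] with rank 1, so corank 1. A Groebner basis of the Jacobian ideal J(f) in C{s,t} is {t^3, s}; counting standard monomials gives mu = 3. Corank 1: A-series; mu = 3 gives A_3.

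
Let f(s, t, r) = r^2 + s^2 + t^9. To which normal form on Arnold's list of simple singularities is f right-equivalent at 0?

A_{8}

The Hessian of f at 0 has rank 2. Corank 1: A-series; mu = 8 gives A_8.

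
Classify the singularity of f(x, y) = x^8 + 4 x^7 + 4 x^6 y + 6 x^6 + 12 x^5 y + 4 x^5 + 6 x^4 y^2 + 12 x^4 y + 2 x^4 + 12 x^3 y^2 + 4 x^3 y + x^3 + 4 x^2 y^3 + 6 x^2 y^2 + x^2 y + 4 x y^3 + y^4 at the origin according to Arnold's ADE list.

D5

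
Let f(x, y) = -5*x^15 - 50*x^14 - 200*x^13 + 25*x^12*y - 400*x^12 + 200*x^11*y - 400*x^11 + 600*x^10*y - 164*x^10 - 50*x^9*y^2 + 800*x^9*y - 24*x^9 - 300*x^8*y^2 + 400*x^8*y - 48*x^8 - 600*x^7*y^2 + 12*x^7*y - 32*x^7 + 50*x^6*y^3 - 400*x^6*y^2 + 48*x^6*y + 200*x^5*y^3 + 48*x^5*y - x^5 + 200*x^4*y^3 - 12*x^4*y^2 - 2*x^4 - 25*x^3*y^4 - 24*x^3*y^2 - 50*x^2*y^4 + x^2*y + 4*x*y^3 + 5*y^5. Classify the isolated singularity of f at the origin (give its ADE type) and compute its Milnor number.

The Hessian of f at 0 has rank 0. Corank 2; j^3 = x^2*y has shape L^2 M (L != M), so D-series; mu = 6 gives D_6.

Type D6, Milnor number mu = 6.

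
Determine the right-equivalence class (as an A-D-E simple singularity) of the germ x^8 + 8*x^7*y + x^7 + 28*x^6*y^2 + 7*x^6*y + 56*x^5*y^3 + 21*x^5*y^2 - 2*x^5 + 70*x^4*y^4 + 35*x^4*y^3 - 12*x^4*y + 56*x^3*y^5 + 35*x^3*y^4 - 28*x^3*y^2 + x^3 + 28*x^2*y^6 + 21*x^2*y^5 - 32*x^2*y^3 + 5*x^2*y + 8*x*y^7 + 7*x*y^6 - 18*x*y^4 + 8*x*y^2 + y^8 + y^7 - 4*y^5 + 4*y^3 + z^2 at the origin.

D_{9}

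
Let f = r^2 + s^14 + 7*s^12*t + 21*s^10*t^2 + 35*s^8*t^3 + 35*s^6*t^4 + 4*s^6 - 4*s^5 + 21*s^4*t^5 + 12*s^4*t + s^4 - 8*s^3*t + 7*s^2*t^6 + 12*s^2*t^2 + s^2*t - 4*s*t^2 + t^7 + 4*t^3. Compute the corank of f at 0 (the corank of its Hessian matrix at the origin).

Hessian at 0 has rank 1.

2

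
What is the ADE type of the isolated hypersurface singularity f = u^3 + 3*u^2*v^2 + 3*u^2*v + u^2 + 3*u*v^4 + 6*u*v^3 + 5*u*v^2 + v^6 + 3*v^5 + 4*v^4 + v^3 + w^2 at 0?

The Hessian of f at 0 is [[2, 0, 0], [0, 0, 0], [0, 0, 2]] with rank 2, so corank 1. A Groebner basis of the Jacobian ideal J(f) in C{u,v,w} is {v^2, u, w}; counting standard monomials gives mu = 2. Corank 1: A-series; mu = 2 gives A_2.

A_{2}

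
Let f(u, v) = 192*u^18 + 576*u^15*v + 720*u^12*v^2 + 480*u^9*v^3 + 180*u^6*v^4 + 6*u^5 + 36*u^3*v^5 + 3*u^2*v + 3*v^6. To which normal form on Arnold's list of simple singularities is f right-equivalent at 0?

The Hessian of f at 0 is [[0, 0], [0, 0]] with rank 0, so corank 2. A Groebner basis of the Jacobian ideal J(f) in C{u,v} is {u^2/6 + v^5, u^3, u*v}; counting standard monomials gives mu = 7. Corank 2; j^3 = 3*u^2*v has shape L^2 M (L != M), so D-series; mu = 7 gives D_7.

D_7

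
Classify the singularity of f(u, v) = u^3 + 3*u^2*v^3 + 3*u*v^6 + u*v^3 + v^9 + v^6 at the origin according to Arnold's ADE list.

E7

The Hessian of f at 0 has rank 0. Corank 2; j^3 = u^3 is a perfect cube, so E-series; the 4-jet and mu = 7 give E_7.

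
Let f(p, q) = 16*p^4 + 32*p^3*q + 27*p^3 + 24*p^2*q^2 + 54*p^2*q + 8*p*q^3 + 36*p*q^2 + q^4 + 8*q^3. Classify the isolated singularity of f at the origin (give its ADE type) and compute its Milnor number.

Type E6, Milnor number mu = 6.

The Hessian of f at 0 is [[0, 0], [0, 0]] with rank 0, so corank 2. A Groebner basis of the Jacobian ideal J(f) in C{p,q} is {q^4, p*q^2 + 11*q^3/18, p^2 + 4*p*q/3 + 4*q^2/9}; counting standard monomials gives mu = 6. Corank 2; j^3 = (3*p + 2*q)^3 is a perfect cube, so E-series; the 4-jet and mu = 6 give E_6.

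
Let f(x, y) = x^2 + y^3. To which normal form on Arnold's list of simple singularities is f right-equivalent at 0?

A_2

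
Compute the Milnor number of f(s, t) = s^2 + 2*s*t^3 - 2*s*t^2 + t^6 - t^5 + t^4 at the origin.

4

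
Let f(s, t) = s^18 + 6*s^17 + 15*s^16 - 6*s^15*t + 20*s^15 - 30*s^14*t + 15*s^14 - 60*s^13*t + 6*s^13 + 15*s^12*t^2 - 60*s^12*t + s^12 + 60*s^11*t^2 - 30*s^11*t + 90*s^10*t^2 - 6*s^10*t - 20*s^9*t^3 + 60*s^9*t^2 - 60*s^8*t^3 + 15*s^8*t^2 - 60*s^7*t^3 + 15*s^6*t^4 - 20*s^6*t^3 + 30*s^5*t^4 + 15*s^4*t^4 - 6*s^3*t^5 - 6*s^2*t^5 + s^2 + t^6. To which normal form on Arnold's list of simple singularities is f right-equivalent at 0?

The Hessian of f at 0 has rank 1. Corank 1: A-series; mu = 5 gives A_5.

A_5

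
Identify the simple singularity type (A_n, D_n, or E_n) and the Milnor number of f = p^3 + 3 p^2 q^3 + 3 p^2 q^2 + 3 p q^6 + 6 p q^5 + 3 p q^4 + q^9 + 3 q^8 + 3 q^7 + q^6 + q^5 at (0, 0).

The Hessian of f at 0 has rank 0. Corank 2; j^3 = p^3 is a perfect cube, so E-series; the 5-jet and mu = 8 give E_8.

Type E_{8}, Milnor number mu = 8.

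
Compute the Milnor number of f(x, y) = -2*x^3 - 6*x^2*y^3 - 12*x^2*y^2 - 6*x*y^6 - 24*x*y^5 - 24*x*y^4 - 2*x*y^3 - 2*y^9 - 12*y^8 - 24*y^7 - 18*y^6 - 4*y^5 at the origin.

7

The Hessian of f at 0 has rank 0. Corank 2; j^3 = -2*x^3 is a perfect cube, so E-series; the 4-jet and mu = 7 give E_7.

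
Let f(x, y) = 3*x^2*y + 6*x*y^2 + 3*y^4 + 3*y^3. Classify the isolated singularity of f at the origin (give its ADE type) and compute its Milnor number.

Type D5, Milnor number mu = 5.

The Hessian of f at 0 has rank 0. Corank 2; j^3 = 3*y*(x + y)^2 has shape L^2 M (L != M), so D-series; mu = 5 gives D_5.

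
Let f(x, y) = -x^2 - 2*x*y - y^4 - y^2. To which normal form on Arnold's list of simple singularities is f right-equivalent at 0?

A_3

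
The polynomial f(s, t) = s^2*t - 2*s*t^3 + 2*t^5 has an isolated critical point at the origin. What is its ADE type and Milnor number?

Type D_6, Milnor number mu = 6.

The Hessian of f at 0 is [[0, 0], [0, 0]] with rank 0, so corank 2. A Groebner basis of the Jacobian ideal J(f) in C{s,t} is {s^3, s^2*t, s^2/4 + s*t^2, -s*t + t^3}; counting standard monomials gives mu = 6. Corank 2; j^3 = s^2*t has shape L^2 M (L != M), so D-series; mu = 6 gives D_6.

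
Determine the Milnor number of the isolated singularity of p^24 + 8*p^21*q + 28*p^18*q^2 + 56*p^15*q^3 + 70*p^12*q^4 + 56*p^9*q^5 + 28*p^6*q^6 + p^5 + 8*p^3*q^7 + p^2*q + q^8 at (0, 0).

9

The Hessian of f at 0 has rank 0. Corank 2; j^3 = p^2*q has shape L^2 M (L != M), so D-series; mu = 9 gives D_9.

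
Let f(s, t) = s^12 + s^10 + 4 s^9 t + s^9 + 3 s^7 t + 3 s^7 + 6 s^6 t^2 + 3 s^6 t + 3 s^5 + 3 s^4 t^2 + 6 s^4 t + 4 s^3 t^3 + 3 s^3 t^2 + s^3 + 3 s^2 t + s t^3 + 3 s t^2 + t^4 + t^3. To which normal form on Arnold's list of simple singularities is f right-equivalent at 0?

E_7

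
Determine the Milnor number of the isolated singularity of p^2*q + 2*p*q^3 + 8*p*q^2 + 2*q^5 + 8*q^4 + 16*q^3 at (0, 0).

6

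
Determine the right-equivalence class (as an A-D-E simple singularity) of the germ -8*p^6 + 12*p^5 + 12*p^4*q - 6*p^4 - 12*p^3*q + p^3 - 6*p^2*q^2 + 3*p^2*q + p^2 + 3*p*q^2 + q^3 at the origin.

The Hessian of f at 0 has rank 1. Corank 1: A-series; mu = 2 gives A_2.

A_2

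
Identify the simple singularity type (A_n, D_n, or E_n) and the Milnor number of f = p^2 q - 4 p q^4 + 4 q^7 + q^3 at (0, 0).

The Hessian of f at 0 is [[0, 0], [0, 0]] with rank 0, so corank 2. A Groebner basis of the Jacobian ideal J(f) in C{p,q} is {q^3, p^2 + 3*q^2, p*q}; counting standard monomials gives mu = 4. Corank 2; j^3 = q*(p^2 + q^2) splits into three distinct lines over C (the quadratic factor has nonzero discriminant), so D_4.

Type D_4, Milnor number mu = 4.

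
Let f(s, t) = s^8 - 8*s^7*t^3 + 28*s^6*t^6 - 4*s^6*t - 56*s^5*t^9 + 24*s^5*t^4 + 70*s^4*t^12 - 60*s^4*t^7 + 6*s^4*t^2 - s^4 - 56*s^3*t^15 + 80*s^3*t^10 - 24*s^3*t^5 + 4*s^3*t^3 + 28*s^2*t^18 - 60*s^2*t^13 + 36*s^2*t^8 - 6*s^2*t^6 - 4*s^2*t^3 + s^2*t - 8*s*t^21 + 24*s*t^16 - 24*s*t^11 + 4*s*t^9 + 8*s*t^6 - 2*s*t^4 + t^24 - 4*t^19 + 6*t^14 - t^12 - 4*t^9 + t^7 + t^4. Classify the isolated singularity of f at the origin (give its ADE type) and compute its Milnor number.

The Hessian of f at 0 has rank 0. Corank 2; j^3 = s^2*t has shape L^2 M (L != M), so D-series; mu = 5 gives D_5.

Type D_5, Milnor number mu = 5.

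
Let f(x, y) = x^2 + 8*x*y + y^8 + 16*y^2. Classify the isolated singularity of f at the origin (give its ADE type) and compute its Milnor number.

Type A_{7}, Milnor number mu = 7.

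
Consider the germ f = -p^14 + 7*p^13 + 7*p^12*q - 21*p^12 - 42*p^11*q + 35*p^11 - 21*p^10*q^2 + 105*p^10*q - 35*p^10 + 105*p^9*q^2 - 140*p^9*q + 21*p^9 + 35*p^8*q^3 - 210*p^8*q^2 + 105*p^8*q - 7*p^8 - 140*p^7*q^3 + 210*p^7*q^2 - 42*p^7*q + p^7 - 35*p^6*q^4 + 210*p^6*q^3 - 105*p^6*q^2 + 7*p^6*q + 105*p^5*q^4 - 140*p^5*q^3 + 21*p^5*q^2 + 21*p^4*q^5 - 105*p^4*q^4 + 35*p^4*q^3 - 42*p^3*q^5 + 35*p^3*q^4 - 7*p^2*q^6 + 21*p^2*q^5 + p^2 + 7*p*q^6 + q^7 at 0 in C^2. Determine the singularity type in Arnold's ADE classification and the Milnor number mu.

Type A_6, Milnor number mu = 6.

The Hessian of f at 0 has rank 1. Corank 1: A-series; mu = 6 gives A_6.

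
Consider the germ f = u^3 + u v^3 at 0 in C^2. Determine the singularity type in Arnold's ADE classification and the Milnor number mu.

The Hessian of f at 0 has rank 0. Corank 2; j^3 = u^3 is a perfect cube, so E-series; the 4-jet and mu = 7 give E_7.

Type E_{7}, Milnor number mu = 7.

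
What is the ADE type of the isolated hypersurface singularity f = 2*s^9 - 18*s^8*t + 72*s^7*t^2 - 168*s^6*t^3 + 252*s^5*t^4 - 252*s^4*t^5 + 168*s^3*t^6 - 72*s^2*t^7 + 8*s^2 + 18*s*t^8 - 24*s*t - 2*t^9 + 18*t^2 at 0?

The Hessian of f at 0 is [[16, -24], [-24, 36]] with rank 1, so corank 1. A Groebner basis of the Jacobian ideal J(f) in C{s,t} is {t^8, s - 3*t/2}; counting standard monomials gives mu = 8. Corank 1: A-series; mu = 8 gives A_8.

A_{8}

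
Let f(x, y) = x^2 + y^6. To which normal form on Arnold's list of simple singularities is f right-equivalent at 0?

The Hessian of f at 0 is [[2, 0], [0, 0]] with rank 1, so corank 1. A Groebner basis of the Jacobian ideal J(f) in C{x,y} is {y^5, x}; counting standard monomials gives mu = 5. Corank 1: A-series; mu = 5 gives A_5.

A_{5}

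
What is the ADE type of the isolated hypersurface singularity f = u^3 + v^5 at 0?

The Hessian of f at 0 has rank 0. Corank 2; j^3 = u^3 is a perfect cube, so E-series; the 5-jet and mu = 8 give E_8.

E_{8}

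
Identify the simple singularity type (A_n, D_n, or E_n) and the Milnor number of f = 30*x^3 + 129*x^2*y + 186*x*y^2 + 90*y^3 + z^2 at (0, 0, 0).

Type D4, Milnor number mu = 4.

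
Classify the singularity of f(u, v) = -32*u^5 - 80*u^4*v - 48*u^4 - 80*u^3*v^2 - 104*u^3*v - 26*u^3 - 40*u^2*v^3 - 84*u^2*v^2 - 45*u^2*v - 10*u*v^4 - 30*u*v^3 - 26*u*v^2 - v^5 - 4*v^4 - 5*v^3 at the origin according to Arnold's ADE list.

D_{4}

The Hessian of f at 0 has rank 0. Corank 2; j^3 = -(2*u + v)*(13*u^2 + 16*u*v + 5*v^2) splits into three distinct lines over C (the quadratic factor has nonzero discriminant), so D_4.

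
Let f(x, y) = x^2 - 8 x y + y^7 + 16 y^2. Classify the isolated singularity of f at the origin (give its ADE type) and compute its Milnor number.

Type A_{6}, Milnor number mu = 6.

The Hessian of f at 0 is [[2, -8], [-8, 32]] with rank 1, so corank 1. A Groebner basis of the Jacobian ideal J(f) in C{x,y} is {y^6, x - 4*y}; counting standard monomials gives mu = 6. Corank 1: A-series; mu = 6 gives A_6.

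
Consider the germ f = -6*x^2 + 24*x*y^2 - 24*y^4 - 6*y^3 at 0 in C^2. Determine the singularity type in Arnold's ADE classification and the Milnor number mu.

Type A_{2}, Milnor number mu = 2.

The Hessian of f at 0 has rank 1. Corank 1: A-series; mu = 2 gives A_2.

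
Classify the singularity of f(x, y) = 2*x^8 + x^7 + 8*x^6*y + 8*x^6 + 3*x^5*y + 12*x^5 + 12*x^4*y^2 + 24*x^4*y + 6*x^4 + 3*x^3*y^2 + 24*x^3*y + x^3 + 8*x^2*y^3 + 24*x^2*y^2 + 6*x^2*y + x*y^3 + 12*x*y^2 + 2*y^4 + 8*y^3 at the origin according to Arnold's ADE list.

E_{7}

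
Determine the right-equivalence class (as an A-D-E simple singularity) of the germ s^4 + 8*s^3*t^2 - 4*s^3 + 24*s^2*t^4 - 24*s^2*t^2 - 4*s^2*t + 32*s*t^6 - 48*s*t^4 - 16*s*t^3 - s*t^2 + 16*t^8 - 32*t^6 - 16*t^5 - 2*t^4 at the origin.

D_{5}

The Hessian of f at 0 has rank 0. Corank 2; j^3 = -s*(2*s + t)^2 has shape L^2 M (L != M), so D-series; mu = 5 gives D_5.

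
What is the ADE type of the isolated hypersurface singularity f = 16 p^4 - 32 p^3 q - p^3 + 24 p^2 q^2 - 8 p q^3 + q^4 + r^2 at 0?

E_6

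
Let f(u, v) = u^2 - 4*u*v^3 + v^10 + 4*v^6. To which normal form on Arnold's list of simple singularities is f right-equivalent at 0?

A_{9}

The Hessian of f at 0 has rank 1. Corank 1: A-series; mu = 9 gives A_9.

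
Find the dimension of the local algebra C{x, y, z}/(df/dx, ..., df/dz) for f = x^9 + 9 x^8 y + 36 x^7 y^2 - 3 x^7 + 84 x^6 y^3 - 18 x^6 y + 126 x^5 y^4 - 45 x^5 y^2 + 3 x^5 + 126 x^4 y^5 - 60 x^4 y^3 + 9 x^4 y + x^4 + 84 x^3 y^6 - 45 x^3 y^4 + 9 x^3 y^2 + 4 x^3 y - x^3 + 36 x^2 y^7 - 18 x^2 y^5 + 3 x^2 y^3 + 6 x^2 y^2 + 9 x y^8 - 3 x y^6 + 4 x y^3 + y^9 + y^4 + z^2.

6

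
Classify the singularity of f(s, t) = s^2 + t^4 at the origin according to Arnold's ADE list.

A_{3}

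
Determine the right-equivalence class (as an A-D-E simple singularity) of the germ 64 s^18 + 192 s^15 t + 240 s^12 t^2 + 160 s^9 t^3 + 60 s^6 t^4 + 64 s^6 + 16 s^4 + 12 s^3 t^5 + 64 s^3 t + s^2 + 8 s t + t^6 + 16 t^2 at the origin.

The Hessian of f at 0 is [[2, 8], [8, 32]] with rank 1, so corank 1. A Groebner basis of the Jacobian ideal J(f) in C{s,t} is {s*t^2 + s/128 + t/32, -s/512 + t^3 - t/128, s^2 + 8*s*t + 16*t^2}; counting standard monomials gives mu = 5. Corank 1: A-series; mu = 5 gives A_5.

A5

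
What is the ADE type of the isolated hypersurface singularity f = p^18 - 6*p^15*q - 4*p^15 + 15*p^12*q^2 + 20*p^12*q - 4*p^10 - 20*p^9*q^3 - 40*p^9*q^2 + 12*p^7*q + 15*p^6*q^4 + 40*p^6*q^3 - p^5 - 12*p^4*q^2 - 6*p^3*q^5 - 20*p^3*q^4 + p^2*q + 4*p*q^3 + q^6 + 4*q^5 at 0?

D_{7}

The Hessian of f at 0 has rank 0. Corank 2; j^3 = p^2*q has shape L^2 M (L != M), so D-series; mu = 7 gives D_7.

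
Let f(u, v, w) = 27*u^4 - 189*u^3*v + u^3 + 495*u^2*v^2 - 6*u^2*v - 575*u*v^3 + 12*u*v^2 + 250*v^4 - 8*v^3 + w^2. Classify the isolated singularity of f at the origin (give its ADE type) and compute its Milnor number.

Type E_{7}, Milnor number mu = 7.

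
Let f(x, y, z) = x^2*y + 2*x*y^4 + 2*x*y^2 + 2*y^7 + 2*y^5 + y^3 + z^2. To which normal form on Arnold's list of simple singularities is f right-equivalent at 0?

D_8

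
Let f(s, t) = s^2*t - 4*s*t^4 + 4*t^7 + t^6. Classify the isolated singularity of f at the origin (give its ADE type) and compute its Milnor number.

Type D_{7}, Milnor number mu = 7.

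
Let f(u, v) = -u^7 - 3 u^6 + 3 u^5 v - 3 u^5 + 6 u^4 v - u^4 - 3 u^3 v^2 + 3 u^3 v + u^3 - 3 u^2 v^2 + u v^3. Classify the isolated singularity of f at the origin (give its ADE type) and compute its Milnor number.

The Hessian of f at 0 is [[0, 0], [0, 0]] with rank 0, so corank 2. A Groebner basis of the Jacobian ideal J(f) in C{u,v} is {3*u^2 + v^4 + v^3, u^3, u^2*v - u^2 - v^3/3, -2*u^2 + u*v^2 - 2*v^3/3}; counting standard monomials gives mu = 7. Corank 2; j^3 = u^3 is a perfect cube, so E-series; the 4-jet and mu = 7 give E_7.

Type E_{7}, Milnor number mu = 7.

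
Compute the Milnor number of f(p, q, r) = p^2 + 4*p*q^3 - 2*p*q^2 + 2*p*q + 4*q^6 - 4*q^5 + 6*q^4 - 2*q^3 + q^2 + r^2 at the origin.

The Hessian of f at 0 has rank 2. Corank 1: A-series; mu = 3 gives A_3.

3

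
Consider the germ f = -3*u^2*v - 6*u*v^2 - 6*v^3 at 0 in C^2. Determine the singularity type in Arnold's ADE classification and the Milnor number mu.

Type D4, Milnor number mu = 4.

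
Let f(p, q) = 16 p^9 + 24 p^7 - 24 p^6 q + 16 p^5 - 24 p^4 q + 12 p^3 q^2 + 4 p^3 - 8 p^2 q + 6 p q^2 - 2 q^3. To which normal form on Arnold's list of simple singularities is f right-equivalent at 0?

The Hessian of f at 0 is [[0, 0], [0, 0]] with rank 0, so corank 2. A Groebner basis of the Jacobian ideal J(f) in C{p,q} is {q^3, p^2 - 3*q^2/2, p*q - 3*q^2/2}; counting standard monomials gives mu = 4. Corank 2; j^3 = 2*(p - q)*(2*p^2 - 2*p*q + q^2) splits into three distinct lines over C (the quadratic factor has nonzero discriminant), so D_4.

D_{4}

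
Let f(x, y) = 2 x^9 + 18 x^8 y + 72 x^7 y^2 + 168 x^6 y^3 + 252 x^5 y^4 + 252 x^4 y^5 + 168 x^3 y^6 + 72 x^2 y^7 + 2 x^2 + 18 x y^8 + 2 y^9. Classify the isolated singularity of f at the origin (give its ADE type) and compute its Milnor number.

The Hessian of f at 0 has rank 1. Corank 1: A-series; mu = 8 gives A_8.

Type A8, Milnor number mu = 8.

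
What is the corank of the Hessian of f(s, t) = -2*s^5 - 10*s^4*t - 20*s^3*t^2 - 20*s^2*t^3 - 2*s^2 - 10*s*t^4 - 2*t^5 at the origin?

The Hessian at 0 is [[-4, 0], [0, 0]] of rank 1; hence corank 1.

1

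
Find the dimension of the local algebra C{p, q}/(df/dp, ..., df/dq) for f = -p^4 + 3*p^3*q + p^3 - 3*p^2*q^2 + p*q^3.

The Hessian of f at 0 has rank 0. Corank 2; j^3 = p^3 is a perfect cube, so E-series; the 4-jet and mu = 7 give E_7.

7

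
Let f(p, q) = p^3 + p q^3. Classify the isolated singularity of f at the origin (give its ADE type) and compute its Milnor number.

Type E_{7}, Milnor number mu = 7.

The Hessian of f at 0 is [[0, 0], [0, 0]] with rank 0, so corank 2. A Groebner basis of the Jacobian ideal J(f) in C{p,q} is {p^3, p*q^2, 3*p^2 + q^3}; counting standard monomials gives mu = 7. Corank 2; j^3 = p^3 is a perfect cube, so E-series; the 4-jet and mu = 7 give E_7.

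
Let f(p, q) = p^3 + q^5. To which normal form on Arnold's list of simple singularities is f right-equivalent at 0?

E_{8}

The Hessian of f at 0 is [[0, 0], [0, 0]] with rank 0, so corank 2. A Groebner basis of the Jacobian ideal J(f) in C{p,q} is {q^4, p^2}; counting standard monomials gives mu = 8. Corank 2; j^3 = p^3 is a perfect cube, so E-series; the 5-jet and mu = 8 give E_8.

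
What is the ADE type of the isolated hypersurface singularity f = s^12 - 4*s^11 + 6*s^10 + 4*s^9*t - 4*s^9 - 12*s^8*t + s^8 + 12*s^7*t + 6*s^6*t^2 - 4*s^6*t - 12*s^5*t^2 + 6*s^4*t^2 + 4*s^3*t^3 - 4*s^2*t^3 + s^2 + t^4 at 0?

A_{3}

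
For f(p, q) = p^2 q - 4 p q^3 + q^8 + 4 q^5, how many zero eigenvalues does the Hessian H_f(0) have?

Hessian at 0 has rank 0.

2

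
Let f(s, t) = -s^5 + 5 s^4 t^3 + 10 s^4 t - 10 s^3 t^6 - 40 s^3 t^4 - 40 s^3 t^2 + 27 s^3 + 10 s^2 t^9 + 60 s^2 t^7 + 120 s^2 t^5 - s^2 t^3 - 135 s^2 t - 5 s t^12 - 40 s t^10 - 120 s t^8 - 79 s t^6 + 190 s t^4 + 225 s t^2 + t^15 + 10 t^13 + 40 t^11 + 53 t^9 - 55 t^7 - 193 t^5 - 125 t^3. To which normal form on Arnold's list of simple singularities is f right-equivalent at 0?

E_{8}

The Hessian of f at 0 is [[0, 0], [0, 0]] with rank 0, so corank 2. A Groebner basis of the Jacobian ideal J(f) in C{s,t} is {-21*s^2/2 + s*t^3 + 35*s*t - 175*t^2/6, -6*s^2 + 20*s*t + t^4 - 50*t^2/3, s^3 - 25*s*t^2/3 + 250*t^3/27, s^2*t - 10*s*t^2/3 + 25*t^3/9}; counting standard monomials gives mu = 8. Corank 2; j^3 = (3*s - 5*t)^3 is a perfect cube, so E-series; the 5-jet and mu = 8 give E_8.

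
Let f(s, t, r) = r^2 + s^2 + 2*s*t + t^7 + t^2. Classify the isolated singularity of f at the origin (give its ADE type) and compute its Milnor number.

The Hessian of f at 0 is [[2, 2, 0], [2, 2, 0], [0, 0, 2]] with rank 2, so corank 1. A Groebner basis of the Jacobian ideal J(f) in C{s,t,r} is {t^6, s + t, r}; counting standard monomials gives mu = 6. Corank 1: A-series; mu = 6 gives A_6.

Type A6, Milnor number mu = 6.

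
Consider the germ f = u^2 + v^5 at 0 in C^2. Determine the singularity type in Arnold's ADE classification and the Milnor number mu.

Type A4, Milnor number mu = 4.

The Hessian of f at 0 has rank 1. Corank 1: A-series; mu = 4 gives A_4.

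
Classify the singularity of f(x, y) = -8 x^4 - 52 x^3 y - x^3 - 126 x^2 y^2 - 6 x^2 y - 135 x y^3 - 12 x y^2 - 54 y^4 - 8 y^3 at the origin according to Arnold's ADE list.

The Hessian of f at 0 has rank 0. Corank 2; j^3 = -(x + 2*y)^3 is a perfect cube, so E-series; the 4-jet and mu = 7 give E_7.

E_{7}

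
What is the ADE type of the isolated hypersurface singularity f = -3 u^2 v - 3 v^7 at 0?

D_{8}

The Hessian of f at 0 has rank 0. Corank 2; j^3 = -3*u^2*v has shape L^2 M (L != M), so D-series; mu = 8 gives D_8.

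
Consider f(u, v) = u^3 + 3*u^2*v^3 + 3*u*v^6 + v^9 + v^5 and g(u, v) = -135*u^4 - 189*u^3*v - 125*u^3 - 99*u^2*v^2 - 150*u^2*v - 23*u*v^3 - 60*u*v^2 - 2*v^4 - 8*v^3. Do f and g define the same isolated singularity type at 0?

No.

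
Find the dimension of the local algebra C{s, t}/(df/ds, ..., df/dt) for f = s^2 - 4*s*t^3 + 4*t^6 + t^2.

1

The Hessian of f at 0 is [[2, 0], [0, 2]] with rank 2, so corank 0. A Groebner basis of the Jacobian ideal J(f) in C{s,t} is {s, t}; counting standard monomials gives mu = 1. Corank 0: nondegenerate Morse point, so A_1.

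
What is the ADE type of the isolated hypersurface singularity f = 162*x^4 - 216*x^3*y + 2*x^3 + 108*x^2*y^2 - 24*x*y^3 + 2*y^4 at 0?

E_6

The Hessian of f at 0 has rank 0. Corank 2; j^3 = 2*x^3 is a perfect cube, so E-series; the 4-jet and mu = 6 give E_6.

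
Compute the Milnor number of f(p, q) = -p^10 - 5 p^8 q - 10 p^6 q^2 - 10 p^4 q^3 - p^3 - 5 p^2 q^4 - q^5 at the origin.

The Hessian of f at 0 is [[0, 0], [0, 0]] with rank 0, so corank 2. A Groebner basis of the Jacobian ideal J(f) in C{p,q} is {q^4, p^2}; counting standard monomials gives mu = 8. Corank 2; j^3 = -p^3 is a perfect cube, so E-series; the 5-jet and mu = 8 give E_8.

8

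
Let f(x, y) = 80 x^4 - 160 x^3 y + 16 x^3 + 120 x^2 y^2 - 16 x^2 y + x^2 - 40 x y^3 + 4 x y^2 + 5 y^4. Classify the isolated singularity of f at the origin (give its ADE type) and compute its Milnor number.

Type A3, Milnor number mu = 3.

The Hessian of f at 0 has rank 1. Corank 1: A-series; mu = 3 gives A_3.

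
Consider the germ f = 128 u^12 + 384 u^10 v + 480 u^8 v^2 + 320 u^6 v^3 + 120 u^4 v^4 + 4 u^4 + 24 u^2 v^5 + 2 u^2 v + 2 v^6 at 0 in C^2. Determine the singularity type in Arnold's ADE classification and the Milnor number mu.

Type D_{7}, Milnor number mu = 7.

The Hessian of f at 0 is [[0, 0], [0, 0]] with rank 0, so corank 2. A Groebner basis of the Jacobian ideal J(f) in C{u,v} is {u^2/6 + v^5, u^3, u*v}; counting standard monomials gives mu = 7. Corank 2; j^3 = 2*u^2*v has shape L^2 M (L != M), so D-series; mu = 7 gives D_7.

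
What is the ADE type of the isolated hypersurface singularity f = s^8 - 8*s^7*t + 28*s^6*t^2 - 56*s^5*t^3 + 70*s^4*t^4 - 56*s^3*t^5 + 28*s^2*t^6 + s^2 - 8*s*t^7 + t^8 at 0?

The Hessian of f at 0 has rank 1. Corank 1: A-series; mu = 7 gives A_7.

A_{7}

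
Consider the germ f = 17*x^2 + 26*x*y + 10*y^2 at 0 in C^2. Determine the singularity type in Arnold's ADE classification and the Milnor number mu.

Type A1, Milnor number mu = 1.

The Hessian of f at 0 has rank 2. Corank 0: nondegenerate Morse point, so A_1.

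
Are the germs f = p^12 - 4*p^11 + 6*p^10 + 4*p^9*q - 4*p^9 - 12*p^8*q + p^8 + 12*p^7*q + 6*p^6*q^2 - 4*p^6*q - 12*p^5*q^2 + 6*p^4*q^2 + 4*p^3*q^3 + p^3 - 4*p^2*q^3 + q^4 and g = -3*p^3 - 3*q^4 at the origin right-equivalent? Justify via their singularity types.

Yes.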